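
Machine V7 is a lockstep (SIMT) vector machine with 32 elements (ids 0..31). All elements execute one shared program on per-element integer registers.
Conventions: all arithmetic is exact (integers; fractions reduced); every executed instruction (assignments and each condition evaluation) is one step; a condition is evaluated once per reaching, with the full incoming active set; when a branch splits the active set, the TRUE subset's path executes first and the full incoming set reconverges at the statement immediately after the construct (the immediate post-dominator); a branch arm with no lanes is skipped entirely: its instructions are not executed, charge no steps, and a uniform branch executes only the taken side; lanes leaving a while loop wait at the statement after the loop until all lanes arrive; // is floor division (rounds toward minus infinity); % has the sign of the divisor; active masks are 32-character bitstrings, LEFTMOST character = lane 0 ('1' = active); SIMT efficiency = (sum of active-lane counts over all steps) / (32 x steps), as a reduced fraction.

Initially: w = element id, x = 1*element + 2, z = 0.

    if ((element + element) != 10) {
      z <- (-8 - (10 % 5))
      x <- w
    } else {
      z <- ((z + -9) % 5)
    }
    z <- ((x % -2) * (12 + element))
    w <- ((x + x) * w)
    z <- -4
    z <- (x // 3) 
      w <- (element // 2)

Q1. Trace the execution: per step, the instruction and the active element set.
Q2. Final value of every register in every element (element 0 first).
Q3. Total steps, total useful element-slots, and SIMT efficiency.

step 0: eval ((element + element) != 10) 11111111111111111111111111111111
step 1: z <- (-8 - (10 % 5))         11111011111111111111111111111111
step 2: x <- w                       11111011111111111111111111111111
step 3: z <- ((z + -9) % 5)          00000100000000000000000000000000
step 4: z <- ((x % -2) * (12 + element)) 11111111111111111111111111111111
step 5: w <- ((x + x) * w)           11111111111111111111111111111111
step 6: z <- -4                      11111111111111111111111111111111
step 7: z <- (x // 3)                11111111111111111111111111111111
step 8: w <- (element // 2)          11111111111111111111111111111111

Answer: 9 steps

w: 0,0,1,1,2,2,3,3,4,4,5,5,6,6,7,7,8,8,9,9,10,10,11,11,12,12,13,13,14,14,15,15
x: 0,1,2,3,4,7,6,7,8,9,10,11,12,13,14,15,16,17,18,19,20,21,22,23,24,25,26,27,28,29,30,31
z: 0,0,0,1,1,2,2,2,2,3,3,3,4,4,4,5,5,5,6,6,6,7,7,7,8,8,8,9,9,9,10,10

steps = 9; useful = 255; efficiency = 255/288 = 85/96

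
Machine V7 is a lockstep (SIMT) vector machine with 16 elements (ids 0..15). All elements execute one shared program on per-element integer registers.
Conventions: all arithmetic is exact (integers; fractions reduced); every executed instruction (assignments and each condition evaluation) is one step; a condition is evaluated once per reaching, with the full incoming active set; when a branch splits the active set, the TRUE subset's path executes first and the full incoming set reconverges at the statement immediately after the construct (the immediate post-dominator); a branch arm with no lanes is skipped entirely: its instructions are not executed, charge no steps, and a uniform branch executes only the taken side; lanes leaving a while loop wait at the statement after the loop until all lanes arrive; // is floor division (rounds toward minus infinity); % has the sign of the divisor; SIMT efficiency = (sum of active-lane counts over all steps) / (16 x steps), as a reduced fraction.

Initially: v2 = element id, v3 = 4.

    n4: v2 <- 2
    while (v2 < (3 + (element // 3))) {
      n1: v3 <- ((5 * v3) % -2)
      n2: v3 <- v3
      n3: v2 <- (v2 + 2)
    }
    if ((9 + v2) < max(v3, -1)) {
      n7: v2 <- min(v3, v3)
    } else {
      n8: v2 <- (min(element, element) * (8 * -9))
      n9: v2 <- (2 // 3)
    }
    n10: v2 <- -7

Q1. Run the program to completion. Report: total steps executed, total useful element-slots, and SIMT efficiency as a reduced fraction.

Answer: 18 steps, 216 useful, 3/4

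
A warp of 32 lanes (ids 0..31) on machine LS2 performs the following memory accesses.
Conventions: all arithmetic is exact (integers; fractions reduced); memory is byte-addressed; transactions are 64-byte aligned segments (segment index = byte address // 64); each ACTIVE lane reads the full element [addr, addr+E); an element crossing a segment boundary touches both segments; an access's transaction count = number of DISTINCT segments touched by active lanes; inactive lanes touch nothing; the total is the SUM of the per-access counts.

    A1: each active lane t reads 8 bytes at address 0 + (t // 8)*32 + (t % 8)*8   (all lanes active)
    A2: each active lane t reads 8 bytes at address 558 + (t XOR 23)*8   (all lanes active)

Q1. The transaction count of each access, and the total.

A1: 3 transactions
A2: 5 transactions

Answer: 3,5; total 8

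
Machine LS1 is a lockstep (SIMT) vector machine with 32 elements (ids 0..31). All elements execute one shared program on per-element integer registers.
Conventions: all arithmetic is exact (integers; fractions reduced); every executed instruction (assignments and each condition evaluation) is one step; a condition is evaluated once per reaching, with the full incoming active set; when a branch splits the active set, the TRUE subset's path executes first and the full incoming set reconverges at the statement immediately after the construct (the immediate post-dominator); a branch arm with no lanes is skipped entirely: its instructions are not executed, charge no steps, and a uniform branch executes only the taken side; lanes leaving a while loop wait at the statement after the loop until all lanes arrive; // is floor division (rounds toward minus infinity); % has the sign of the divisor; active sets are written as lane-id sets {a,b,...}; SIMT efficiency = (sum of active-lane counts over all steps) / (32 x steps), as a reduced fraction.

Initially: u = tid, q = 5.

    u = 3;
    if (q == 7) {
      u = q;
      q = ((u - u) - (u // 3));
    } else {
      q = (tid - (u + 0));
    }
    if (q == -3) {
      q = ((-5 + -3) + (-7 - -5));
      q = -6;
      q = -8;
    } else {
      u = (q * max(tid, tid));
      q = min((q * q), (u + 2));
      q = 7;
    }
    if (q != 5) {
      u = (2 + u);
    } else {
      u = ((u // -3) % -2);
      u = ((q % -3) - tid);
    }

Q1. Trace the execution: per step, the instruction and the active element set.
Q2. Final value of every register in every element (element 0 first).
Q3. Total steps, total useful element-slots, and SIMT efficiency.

step 0: u <- 3                       {0,1,2,3,4,5,6,7,8,9,10,11,12,13,14,15,16,17,18,19,20,21,22,23,24,25,26,27,28,29,30,31}
step 1: eval (q == 7)                {0,1,2,3,4,5,6,7,8,9,10,11,12,13,14,15,16,17,18,19,20,21,22,23,24,25,26,27,28,29,30,31}
step 2: q <- (tid - (u + 0))         {0,1,2,3,4,5,6,7,8,9,10,11,12,13,14,15,16,17,18,19,20,21,22,23,24,25,26,27,28,29,30,31}
step 3: eval (q == -3)               {0,1,2,3,4,5,6,7,8,9,10,11,12,13,14,15,16,17,18,19,20,21,22,23,24,25,26,27,28,29,30,31}
step 4: q <- ((-5 + -3) + (-7 - -5)) {0}
step 5: q <- -6                      {0}
step 6: q <- -8                      {0}
step 7: u <- (q * max(tid, tid))     {1,2,3,4,5,6,7,8,9,10,11,12,13,14,15,16,17,18,19,20,21,22,23,24,25,26,27,28,29,30,31}
step 8: q <- min((q * q), (u + 2))   {1,2,3,4,5,6,7,8,9,10,11,12,13,14,15,16,17,18,19,20,21,22,23,24,25,26,27,28,29,30,31}
step 9: q <- 7                       {1,2,3,4,5,6,7,8,9,10,11,12,13,14,15,16,17,18,19,20,21,22,23,24,25,26,27,28,29,30,31}
step 10: eval (q != 5)                {0,1,2,3,4,5,6,7,8,9,10,11,12,13,14,15,16,17,18,19,20,21,22,23,24,25,26,27,28,29,30,31}
step 11: u <- (2 + u)                 {0,1,2,3,4,5,6,7,8,9,10,11,12,13,14,15,16,17,18,19,20,21,22,23,24,25,26,27,28,29,30,31}

Answer: 12 steps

u: 5,0,0,2,6,12,20,30,42,56,72,90,110,132,156,182,210,240,272,306,342,380,420,462,506,552,600,650,702,756,812,870
q: -8,7,7,7,7,7,7,7,7,7,7,7,7,7,7,7,7,7,7,7,7,7,7,7,7,7,7,7,7,7,7,7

steps = 12; useful = 288; efficiency = 288/384 = 3/4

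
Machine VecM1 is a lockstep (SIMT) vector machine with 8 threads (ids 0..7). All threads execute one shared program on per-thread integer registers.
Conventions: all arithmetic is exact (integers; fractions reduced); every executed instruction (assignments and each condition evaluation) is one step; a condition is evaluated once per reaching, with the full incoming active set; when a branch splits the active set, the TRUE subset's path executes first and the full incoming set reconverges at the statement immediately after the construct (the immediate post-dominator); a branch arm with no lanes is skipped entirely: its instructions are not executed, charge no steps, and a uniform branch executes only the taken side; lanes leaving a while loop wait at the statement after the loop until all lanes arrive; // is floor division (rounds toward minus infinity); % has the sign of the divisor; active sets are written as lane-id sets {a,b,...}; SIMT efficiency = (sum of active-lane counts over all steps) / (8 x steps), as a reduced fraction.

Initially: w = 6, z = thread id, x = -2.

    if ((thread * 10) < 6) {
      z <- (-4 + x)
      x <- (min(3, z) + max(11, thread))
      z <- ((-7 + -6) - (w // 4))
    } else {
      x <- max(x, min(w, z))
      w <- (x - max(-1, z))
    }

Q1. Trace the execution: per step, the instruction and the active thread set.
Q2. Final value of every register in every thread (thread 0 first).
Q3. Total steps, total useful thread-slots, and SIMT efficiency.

step 0: eval ((thread * 10) < 6)     {0,1,2,3,4,5,6,7}
step 1: z <- (-4 + x)                {0}
step 2: x <- (min(3, z) + max(11, thread)) {0}
step 3: z <- ((-7 + -6) - (w // 4))  {0}
step 4: x <- max(x, min(w, z))       {1,2,3,4,5,6,7}
step 5: w <- (x - max(-1, z))        {1,2,3,4,5,6,7}

Answer: 6 steps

w: 6,0,0,0,0,0,0,-1
z: -14,1,2,3,4,5,6,7
x: 5,1,2,3,4,5,6,6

steps = 6; useful = 25; efficiency = 25/48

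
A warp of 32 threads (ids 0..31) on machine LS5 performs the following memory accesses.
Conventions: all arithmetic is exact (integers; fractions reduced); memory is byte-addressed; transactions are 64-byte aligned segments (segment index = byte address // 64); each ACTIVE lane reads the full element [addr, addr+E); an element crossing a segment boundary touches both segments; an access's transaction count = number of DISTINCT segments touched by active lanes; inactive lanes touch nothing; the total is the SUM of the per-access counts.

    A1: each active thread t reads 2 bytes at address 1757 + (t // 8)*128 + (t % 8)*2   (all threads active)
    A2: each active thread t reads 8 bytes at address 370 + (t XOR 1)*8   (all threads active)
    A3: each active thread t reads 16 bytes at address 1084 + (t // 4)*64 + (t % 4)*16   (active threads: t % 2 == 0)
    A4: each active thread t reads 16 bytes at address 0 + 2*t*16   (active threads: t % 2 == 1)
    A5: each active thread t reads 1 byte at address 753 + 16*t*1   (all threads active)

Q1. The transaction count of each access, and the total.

A1: 4 transactions
A2: 5 transactions
A3: 9 transactions
A4: 16 transactions
A5: 9 transactions

Answer: 4,5,9,16,9; total 43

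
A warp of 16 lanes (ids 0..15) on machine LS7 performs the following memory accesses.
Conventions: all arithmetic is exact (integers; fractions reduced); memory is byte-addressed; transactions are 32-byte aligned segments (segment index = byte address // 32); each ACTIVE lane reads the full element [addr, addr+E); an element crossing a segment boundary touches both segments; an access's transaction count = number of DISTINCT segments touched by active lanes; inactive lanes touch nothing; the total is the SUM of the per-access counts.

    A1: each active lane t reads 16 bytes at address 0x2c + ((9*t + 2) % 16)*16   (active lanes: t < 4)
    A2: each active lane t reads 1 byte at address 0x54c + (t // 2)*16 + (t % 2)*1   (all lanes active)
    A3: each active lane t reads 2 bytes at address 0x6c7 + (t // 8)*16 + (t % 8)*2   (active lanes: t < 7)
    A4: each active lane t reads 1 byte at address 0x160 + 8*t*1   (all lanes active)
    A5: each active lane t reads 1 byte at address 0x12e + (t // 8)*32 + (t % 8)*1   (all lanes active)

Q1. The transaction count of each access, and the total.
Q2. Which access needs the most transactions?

A1: 5 transactions
A2: 4 transactions
A3: 1 transaction
A4: 4 transactions
A5: 2 transactions

Answer: 5,4,1,4,2; total 16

Answer: A1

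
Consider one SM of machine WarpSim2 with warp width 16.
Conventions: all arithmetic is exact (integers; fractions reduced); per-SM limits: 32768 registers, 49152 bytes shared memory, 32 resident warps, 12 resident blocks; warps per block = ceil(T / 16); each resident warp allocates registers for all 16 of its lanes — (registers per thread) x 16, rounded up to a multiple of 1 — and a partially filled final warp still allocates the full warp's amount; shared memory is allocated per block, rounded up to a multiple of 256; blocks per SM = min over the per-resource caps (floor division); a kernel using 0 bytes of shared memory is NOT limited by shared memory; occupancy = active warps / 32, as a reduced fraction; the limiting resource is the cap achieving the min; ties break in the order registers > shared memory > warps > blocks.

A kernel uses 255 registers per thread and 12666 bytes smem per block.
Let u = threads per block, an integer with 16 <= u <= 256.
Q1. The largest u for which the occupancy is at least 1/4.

Answer: u = 128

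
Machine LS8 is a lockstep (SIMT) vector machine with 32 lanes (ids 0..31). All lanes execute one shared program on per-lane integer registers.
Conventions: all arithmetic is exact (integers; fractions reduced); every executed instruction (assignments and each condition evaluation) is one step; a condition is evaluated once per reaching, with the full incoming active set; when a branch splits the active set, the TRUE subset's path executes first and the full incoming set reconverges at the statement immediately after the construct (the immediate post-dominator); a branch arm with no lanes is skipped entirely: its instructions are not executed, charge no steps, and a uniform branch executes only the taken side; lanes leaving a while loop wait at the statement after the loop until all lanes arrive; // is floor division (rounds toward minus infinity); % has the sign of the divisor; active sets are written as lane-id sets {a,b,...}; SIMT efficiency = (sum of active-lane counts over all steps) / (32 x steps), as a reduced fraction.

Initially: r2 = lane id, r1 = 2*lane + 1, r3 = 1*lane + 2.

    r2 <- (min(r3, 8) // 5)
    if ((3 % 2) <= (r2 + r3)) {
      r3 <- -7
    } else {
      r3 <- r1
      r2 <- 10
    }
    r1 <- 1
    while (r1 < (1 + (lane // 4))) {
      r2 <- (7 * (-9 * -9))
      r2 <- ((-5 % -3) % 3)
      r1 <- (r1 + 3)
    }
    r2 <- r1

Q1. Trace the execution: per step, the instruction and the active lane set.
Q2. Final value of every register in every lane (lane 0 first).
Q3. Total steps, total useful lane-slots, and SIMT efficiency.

step 0: r2 <- (min(r3, 8) // 5)      {0,1,2,3,4,5,6,7,8,9,10,11,12,13,14,15,16,17,18,19,20,21,22,23,24,25,26,27,28,29,30,31}
step 1: eval ((3 % 2) <= (r2 + r3))  {0,1,2,3,4,5,6,7,8,9,10,11,12,13,14,15,16,17,18,19,20,21,22,23,24,25,26,27,28,29,30,31}
step 2: r3 <- -7                     {0,1,2,3,4,5,6,7,8,9,10,11,12,13,14,15,16,17,18,19,20,21,22,23,24,25,26,27,28,29,30,31}
step 3: r1 <- 1                      {0,1,2,3,4,5,6,7,8,9,10,11,12,13,14,15,16,17,18,19,20,21,22,23,24,25,26,27,28,29,30,31}
step 4: eval (r1 < (1 + (lane // 4))) {0,1,2,3,4,5,6,7,8,9,10,11,12,13,14,15,16,17,18,19,20,21,22,23,24,25,26,27,28,29,30,31}
step 5: r2 <- (7 * (-9 * -9))        {4,5,6,7,8,9,10,11,12,13,14,15,16,17,18,19,20,21,22,23,24,25,26,27,28,29,30,31}
step 6: r2 <- ((-5 % -3) % 3)        {4,5,6,7,8,9,10,11,12,13,14,15,16,17,18,19,20,21,22,23,24,25,26,27,28,29,30,31}
step 7: r1 <- (r1 + 3)               {4,5,6,7,8,9,10,11,12,13,14,15,16,17,18,19,20,21,22,23,24,25,26,27,28,29,30,31}
step 8: eval (r1 < (1 + (lane // 4))) {4,5,6,7,8,9,10,11,12,13,14,15,16,17,18,19,20,21,22,23,24,25,26,27,28,29,30,31}
step 9: r2 <- (7 * (-9 * -9))        {16,17,18,19,20,21,22,23,24,25,26,27,28,29,30,31}
step 10: r2 <- ((-5 % -3) % 3)        {16,17,18,19,20,21,22,23,24,25,26,27,28,29,30,31}
step 11: r1 <- (r1 + 3)               {16,17,18,19,20,21,22,23,24,25,26,27,28,29,30,31}
step 12: eval (r1 < (1 + (lane // 4))) {16,17,18,19,20,21,22,23,24,25,26,27,28,29,30,31}
step 13: r2 <- (7 * (-9 * -9))        {28,29,30,31}
step 14: r2 <- ((-5 % -3) % 3)        {28,29,30,31}
step 15: r1 <- (r1 + 3)               {28,29,30,31}
step 16: eval (r1 < (1 + (lane // 4))) {28,29,30,31}
step 17: r2 <- r1                     {0,1,2,3,4,5,6,7,8,9,10,11,12,13,14,15,16,17,18,19,20,21,22,23,24,25,26,27,28,29,30,31}

Answer: 18 steps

r2: 1,1,1,1,4,4,4,4,4,4,4,4,4,4,4,4,7,7,7,7,7,7,7,7,7,7,7,7,10,10,10,10
r1: 1,1,1,1,4,4,4,4,4,4,4,4,4,4,4,4,7,7,7,7,7,7,7,7,7,7,7,7,10,10,10,10
r3: -7,-7,-7,-7,-7,-7,-7,-7,-7,-7,-7,-7,-7,-7,-7,-7,-7,-7,-7,-7,-7,-7,-7,-7,-7,-7,-7,-7,-7,-7,-7,-7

steps = 18; useful = 384; efficiency = 384/576 = 2/3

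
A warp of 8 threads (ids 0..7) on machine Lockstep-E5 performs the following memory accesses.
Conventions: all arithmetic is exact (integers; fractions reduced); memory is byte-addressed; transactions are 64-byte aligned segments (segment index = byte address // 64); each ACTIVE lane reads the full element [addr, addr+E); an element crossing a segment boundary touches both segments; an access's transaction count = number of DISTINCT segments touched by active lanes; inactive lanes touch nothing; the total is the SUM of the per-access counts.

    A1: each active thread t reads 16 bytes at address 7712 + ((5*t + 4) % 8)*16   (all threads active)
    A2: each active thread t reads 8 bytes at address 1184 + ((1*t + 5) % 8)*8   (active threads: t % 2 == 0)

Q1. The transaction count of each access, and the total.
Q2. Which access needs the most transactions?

A1: 3 transactions
A2: 2 transactions

Answer: 3,2; total 5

Answer: A1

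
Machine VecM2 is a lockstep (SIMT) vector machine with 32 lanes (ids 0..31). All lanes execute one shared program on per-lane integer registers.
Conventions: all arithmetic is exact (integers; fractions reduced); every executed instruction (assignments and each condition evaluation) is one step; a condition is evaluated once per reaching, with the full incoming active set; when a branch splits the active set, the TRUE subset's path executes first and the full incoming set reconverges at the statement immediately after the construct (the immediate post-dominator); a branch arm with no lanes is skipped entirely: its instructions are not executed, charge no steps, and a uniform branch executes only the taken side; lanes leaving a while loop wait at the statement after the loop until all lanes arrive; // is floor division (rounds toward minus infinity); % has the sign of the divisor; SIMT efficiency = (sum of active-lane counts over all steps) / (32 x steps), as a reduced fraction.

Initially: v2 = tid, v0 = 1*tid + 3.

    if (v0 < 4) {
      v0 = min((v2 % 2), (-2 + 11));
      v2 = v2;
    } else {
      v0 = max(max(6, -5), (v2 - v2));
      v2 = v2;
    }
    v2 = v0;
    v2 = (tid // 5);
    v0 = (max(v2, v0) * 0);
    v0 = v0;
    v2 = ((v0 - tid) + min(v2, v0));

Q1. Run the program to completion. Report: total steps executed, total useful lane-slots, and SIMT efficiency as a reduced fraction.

Answer: 10 steps, 256 useful, 4/5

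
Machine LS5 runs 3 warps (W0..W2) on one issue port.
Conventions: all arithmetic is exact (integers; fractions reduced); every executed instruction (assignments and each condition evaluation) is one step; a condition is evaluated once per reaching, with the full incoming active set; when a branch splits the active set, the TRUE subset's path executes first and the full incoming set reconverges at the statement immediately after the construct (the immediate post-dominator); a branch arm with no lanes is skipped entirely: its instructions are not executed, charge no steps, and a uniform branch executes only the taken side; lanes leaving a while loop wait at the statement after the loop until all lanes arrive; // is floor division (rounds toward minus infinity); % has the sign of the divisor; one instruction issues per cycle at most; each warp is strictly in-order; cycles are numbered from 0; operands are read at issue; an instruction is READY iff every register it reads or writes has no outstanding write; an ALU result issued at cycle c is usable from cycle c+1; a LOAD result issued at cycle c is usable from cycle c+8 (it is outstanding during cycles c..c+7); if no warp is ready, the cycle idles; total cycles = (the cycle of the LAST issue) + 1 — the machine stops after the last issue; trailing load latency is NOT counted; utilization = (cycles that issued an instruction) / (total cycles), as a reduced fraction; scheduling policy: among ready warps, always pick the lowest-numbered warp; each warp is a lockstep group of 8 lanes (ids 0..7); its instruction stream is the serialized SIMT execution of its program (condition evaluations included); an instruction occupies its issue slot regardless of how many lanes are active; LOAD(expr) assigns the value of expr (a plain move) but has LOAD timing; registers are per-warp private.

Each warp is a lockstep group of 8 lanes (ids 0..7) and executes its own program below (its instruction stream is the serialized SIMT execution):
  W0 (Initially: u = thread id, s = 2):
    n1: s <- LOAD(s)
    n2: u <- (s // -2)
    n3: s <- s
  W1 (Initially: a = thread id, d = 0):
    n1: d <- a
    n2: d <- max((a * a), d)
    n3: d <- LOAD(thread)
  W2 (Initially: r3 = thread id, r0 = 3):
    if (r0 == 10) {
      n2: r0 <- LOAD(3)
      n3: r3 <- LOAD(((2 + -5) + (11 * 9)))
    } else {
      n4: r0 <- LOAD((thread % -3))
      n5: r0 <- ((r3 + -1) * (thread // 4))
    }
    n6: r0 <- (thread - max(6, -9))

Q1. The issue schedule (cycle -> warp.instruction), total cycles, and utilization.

cycle 0: W0.I0
cycle 1: W1.I0
cycle 2: W1.I1
cycle 3: W1.I2
cycle 4: W2.I0
cycle 5: W2.I1
cycle 6: idle
cycle 7: idle
cycle 8: W0.I1
cycle 9: W0.I2
cycle 10: idle
cycle 11: idle
cycle 12: idle
cycle 13: W2.I2
cycle 14: W2.I3

Answer: 15 cycles, utilization 2/3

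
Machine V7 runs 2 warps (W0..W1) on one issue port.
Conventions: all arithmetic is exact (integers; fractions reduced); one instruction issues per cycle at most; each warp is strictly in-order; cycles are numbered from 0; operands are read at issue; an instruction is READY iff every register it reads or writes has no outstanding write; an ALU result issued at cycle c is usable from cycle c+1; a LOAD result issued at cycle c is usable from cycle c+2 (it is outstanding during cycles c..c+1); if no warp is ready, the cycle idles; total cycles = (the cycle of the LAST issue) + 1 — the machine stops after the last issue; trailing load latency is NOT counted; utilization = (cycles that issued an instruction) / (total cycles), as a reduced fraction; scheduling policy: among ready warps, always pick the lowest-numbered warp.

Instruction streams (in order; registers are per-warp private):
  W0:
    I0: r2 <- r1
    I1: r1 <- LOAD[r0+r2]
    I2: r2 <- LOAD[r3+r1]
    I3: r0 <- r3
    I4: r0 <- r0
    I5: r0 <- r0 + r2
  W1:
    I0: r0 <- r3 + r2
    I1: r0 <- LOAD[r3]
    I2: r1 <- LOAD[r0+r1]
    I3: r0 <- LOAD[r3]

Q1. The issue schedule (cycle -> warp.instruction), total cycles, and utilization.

cycle 0: W0.I0
cycle 1: W0.I1
cycle 2: W1.I0
cycle 3: W0.I2
cycle 4: W0.I3
cycle 5: W0.I4
cycle 6: W0.I5
cycle 7: W1.I1
cycle 8: idle
cycle 9: W1.I2
cycle 10: W1.I3

Answer: 11 cycles, utilization 10/11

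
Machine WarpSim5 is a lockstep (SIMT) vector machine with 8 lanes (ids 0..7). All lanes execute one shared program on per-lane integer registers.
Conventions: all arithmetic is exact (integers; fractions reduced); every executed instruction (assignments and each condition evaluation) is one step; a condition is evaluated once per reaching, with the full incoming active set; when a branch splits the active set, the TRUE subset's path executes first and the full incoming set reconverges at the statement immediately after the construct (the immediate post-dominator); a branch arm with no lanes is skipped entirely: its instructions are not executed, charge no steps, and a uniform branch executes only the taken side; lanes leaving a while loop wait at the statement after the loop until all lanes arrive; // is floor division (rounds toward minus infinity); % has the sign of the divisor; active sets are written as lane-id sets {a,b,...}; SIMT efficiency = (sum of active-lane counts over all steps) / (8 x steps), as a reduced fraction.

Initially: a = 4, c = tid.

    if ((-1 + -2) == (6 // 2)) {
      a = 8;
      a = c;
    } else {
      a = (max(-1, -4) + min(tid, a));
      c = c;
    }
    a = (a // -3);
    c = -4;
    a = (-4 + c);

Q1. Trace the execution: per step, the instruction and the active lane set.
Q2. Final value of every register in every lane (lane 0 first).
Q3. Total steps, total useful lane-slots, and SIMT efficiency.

step 0: eval ((-1 + -2) == (6 // 2)) {0,1,2,3,4,5,6,7}
step 1: a <- (max(-1, -4) + min(tid, a)) {0,1,2,3,4,5,6,7}
step 2: c <- c                       {0,1,2,3,4,5,6,7}
step 3: a <- (a // -3)               {0,1,2,3,4,5,6,7}
step 4: c <- -4                      {0,1,2,3,4,5,6,7}
step 5: a <- (-4 + c)                {0,1,2,3,4,5,6,7}

Answer: 6 steps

a: -8,-8,-8,-8,-8,-8,-8,-8
c: -4,-4,-4,-4,-4,-4,-4,-4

steps = 6; useful = 48; efficiency = 48/48 = 1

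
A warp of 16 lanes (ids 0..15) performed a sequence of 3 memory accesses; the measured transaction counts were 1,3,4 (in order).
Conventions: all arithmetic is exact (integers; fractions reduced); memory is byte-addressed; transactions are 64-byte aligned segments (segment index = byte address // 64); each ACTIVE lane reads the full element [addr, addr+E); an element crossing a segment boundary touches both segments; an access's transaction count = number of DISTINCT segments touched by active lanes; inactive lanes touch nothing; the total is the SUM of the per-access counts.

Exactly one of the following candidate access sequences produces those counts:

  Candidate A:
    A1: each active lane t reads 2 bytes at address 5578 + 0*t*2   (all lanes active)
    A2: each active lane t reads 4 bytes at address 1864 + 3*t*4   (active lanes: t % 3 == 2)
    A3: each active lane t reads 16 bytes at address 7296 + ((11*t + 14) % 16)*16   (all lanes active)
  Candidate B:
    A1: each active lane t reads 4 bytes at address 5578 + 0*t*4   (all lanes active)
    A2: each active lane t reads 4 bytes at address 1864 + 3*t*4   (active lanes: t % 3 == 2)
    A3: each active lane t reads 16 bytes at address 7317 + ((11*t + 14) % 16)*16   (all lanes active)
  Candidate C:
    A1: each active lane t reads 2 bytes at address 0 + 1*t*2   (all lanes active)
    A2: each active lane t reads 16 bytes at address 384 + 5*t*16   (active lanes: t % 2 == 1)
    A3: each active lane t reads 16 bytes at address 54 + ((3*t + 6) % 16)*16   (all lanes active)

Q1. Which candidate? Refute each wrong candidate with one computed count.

B: A3 gives 5 transactions, not 4
C: A2 gives 8 transactions, not 3
A: all counts match (1,3,4)

Answer: A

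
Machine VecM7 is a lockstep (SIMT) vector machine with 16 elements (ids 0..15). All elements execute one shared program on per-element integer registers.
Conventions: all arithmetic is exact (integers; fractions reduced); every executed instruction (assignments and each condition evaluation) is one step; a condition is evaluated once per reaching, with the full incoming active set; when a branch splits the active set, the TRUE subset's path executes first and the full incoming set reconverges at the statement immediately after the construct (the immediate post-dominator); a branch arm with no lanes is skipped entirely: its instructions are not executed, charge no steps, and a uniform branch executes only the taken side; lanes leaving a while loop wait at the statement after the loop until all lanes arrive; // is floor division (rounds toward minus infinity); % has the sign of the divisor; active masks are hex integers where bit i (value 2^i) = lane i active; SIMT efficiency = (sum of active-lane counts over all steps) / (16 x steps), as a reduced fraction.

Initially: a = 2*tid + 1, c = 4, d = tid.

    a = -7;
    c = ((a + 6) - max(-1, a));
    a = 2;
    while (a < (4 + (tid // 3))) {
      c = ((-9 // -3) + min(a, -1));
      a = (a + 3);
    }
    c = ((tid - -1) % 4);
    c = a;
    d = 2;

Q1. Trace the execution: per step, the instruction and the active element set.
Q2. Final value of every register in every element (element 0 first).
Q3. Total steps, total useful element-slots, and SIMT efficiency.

step 0: a <- -7                      0xffff
step 1: c <- ((a + 6) - max(-1, a))  0xffff
step 2: a <- 2                       0xffff
step 3: eval (a < (4 + (tid // 3)))  0xffff
step 4: c <- ((-9 // -3) + min(a, -1)) 0xffff
step 5: a <- (a + 3)                 0xffff
step 6: eval (a < (4 + (tid // 3)))  0xffff
step 7: c <- ((-9 // -3) + min(a, -1)) 0xffc0
step 8: a <- (a + 3)                 0xffc0
step 9: eval (a < (4 + (tid // 3)))  0xffc0
step 10: c <- ((-9 // -3) + min(a, -1)) 0x8000
step 11: a <- (a + 3)                 0x8000
step 12: eval (a < (4 + (tid // 3)))  0x8000
step 13: c <- ((tid - -1) % 4)        0xffff
step 14: c <- a                       0xffff
step 15: d <- 2                       0xffff

Answer: 16 steps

a: 5,5,5,5,5,5,8,8,8,8,8,8,8,8,8,11
c: 5,5,5,5,5,5,8,8,8,8,8,8,8,8,8,11
d: 2,2,2,2,2,2,2,2,2,2,2,2,2,2,2,2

steps = 16; useful = 193; efficiency = 193/256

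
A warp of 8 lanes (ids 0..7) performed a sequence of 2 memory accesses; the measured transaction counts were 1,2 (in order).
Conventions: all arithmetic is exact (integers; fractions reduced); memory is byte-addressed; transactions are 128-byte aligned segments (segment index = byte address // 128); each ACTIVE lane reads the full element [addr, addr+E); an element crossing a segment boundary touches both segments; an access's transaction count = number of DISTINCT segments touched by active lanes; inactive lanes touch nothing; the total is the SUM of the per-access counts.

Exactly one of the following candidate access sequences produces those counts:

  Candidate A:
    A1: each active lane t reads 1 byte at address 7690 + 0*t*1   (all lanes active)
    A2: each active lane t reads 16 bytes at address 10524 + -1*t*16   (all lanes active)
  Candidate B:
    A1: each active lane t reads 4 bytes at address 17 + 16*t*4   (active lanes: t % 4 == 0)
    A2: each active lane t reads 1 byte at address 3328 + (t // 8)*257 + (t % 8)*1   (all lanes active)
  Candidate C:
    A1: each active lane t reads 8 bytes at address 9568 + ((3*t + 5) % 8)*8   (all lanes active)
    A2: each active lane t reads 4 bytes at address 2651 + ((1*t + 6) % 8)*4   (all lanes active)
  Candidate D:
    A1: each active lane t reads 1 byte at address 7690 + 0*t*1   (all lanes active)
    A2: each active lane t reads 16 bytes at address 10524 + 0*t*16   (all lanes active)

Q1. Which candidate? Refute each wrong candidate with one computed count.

B: A1 gives 2 transactions, not 1
C: A1 gives 2 transactions, not 1
D: A2 gives 1 transaction, not 2
A: all counts match (1,2)

Answer: A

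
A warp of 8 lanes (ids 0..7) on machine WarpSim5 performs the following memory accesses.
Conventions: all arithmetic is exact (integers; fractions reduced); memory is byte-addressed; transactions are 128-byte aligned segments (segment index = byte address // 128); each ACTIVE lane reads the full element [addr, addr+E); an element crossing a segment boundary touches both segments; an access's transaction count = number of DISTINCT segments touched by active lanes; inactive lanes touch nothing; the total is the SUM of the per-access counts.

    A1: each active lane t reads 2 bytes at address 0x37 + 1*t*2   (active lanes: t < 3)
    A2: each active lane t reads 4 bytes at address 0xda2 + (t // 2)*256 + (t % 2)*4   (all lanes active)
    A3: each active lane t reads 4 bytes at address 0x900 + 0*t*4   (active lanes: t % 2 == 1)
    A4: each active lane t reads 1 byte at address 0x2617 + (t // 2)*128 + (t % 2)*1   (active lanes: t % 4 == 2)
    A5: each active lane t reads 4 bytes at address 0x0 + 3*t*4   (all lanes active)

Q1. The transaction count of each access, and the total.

A1: 1 transaction
A2: 4 transactions
A3: 1 transaction
A4: 2 transactions
A5: 1 transaction

Answer: 1,4,1,2,1; total 9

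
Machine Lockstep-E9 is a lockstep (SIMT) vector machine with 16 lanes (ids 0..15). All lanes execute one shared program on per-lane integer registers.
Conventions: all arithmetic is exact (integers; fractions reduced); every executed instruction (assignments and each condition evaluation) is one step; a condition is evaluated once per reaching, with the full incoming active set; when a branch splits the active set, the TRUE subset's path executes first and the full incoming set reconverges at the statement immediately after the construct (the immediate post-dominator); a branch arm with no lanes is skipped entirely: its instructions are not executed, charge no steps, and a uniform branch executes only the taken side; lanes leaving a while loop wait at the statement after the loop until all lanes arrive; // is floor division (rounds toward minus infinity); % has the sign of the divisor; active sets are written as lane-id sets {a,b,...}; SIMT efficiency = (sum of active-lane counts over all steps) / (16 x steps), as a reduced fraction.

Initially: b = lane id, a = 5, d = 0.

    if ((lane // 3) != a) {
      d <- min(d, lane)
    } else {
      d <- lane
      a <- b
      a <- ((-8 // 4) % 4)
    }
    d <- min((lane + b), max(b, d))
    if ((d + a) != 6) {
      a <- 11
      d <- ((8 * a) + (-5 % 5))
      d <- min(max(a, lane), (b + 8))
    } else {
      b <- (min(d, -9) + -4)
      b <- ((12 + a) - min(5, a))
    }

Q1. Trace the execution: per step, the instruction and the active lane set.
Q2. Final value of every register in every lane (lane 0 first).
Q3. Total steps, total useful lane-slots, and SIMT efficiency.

step 0: eval ((lane // 3) != a)      {0,1,2,3,4,5,6,7,8,9,10,11,12,13,14,15}
step 1: d <- min(d, lane)            {0,1,2,3,4,5,6,7,8,9,10,11,12,13,14}
step 2: d <- lane                    {15}
step 3: a <- b                       {15}
step 4: a <- ((-8 // 4) % 4)         {15}
step 5: d <- min((lane + b), max(b, d)) {0,1,2,3,4,5,6,7,8,9,10,11,12,13,14,15}
step 6: eval ((d + a) != 6)          {0,1,2,3,4,5,6,7,8,9,10,11,12,13,14,15}
step 7: a <- 11                      {0,2,3,4,5,6,7,8,9,10,11,12,13,14,15}
step 8: d <- ((8 * a) + (-5 % 5))    {0,2,3,4,5,6,7,8,9,10,11,12,13,14,15}
step 9: d <- min(max(a, lane), (b + 8)) {0,2,3,4,5,6,7,8,9,10,11,12,13,14,15}
step 10: b <- (min(d, -9) + -4)       {1}
step 11: b <- ((12 + a) - min(5, a))  {1}

Answer: 12 steps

b: 0,12,2,3,4,5,6,7,8,9,10,11,12,13,14,15
a: 11,5,11,11,11,11,11,11,11,11,11,11,11,11,11,11
d: 8,1,10,11,11,11,11,11,11,11,11,11,12,13,14,15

steps = 12; useful = 113; efficiency = 113/192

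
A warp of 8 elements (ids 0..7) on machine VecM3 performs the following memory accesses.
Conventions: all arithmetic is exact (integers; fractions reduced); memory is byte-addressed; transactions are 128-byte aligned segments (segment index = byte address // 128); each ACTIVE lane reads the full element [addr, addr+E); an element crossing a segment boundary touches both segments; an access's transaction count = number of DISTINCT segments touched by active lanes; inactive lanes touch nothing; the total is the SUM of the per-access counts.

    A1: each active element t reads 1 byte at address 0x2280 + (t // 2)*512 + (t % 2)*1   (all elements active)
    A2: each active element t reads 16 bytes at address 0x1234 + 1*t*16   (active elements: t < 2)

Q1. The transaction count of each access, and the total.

A1: 4 transactions
A2: 1 transaction

Answer: 4,1; total 5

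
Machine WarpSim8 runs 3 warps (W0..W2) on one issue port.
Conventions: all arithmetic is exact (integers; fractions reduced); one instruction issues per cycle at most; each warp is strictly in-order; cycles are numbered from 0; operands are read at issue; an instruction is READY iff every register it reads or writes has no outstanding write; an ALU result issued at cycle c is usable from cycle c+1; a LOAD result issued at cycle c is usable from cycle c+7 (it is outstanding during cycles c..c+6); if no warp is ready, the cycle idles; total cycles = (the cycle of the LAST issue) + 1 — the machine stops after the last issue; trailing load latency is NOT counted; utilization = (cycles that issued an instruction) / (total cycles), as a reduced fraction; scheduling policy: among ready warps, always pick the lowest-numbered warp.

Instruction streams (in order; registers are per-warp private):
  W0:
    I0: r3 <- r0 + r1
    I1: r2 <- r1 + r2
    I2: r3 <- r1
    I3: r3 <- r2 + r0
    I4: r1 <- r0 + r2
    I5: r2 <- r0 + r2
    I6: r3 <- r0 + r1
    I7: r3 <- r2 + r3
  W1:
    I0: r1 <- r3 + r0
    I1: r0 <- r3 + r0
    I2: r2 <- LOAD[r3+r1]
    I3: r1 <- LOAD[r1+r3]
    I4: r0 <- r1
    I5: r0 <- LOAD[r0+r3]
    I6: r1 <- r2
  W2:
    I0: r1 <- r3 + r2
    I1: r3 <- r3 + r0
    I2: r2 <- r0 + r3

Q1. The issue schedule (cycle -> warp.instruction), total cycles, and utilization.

cycle 0: W0.I0
cycle 1: W0.I1
cycle 2: W0.I2
cycle 3: W0.I3
cycle 4: W0.I4
cycle 5: W0.I5
cycle 6: W0.I6
cycle 7: W0.I7
cycle 8: W1.I0
cycle 9: W1.I1
cycle 10: W1.I2
cycle 11: W1.I3
cycle 12: W2.I0
cycle 13: W2.I1
cycle 14: W2.I2
cycle 15: idle
cycle 16: idle
cycle 17: idle
cycle 18: W1.I4
cycle 19: W1.I5
cycle 20: W1.I6

Answer: 21 cycles, utilization 6/7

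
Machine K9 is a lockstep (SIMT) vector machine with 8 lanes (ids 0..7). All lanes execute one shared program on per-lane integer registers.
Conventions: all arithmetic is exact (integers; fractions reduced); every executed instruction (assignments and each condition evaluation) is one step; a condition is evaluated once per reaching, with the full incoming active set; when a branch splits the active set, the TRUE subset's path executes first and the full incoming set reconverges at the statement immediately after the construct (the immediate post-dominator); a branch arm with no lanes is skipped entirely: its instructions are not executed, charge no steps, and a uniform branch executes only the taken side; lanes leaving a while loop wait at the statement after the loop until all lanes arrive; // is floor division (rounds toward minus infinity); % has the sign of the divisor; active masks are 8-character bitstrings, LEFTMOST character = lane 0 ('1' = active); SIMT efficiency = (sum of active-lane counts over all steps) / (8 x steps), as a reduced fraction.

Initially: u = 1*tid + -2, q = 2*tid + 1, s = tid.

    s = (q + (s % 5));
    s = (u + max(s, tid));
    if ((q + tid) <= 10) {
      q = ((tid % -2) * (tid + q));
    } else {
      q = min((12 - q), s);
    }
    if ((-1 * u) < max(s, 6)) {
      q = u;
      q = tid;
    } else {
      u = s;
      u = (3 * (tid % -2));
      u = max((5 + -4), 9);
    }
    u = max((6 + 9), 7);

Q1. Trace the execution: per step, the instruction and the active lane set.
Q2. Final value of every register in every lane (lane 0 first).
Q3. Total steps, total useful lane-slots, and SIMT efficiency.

step 0: s <- (q + (s % 5))           11111111
step 1: s <- (u + max(s, tid))       11111111
step 2: eval ((q + tid) <= 10)       11111111
step 3: q <- ((tid % -2) * (tid + q)) 11110000
step 4: q <- min((12 - q), s)        00001111
step 5: eval ((-1 * u) < max(s, 6))  11111111
step 6: q <- u                       11111111
step 7: q <- tid                     11111111
step 8: u <- max((6 + 9), 7)         11111111

Answer: 9 steps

u: 15,15,15,15,15,15,15,15
q: 0,1,2,3,4,5,6,7
s: -1,3,7,11,15,14,18,22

steps = 9; useful = 64; efficiency = 64/72 = 8/9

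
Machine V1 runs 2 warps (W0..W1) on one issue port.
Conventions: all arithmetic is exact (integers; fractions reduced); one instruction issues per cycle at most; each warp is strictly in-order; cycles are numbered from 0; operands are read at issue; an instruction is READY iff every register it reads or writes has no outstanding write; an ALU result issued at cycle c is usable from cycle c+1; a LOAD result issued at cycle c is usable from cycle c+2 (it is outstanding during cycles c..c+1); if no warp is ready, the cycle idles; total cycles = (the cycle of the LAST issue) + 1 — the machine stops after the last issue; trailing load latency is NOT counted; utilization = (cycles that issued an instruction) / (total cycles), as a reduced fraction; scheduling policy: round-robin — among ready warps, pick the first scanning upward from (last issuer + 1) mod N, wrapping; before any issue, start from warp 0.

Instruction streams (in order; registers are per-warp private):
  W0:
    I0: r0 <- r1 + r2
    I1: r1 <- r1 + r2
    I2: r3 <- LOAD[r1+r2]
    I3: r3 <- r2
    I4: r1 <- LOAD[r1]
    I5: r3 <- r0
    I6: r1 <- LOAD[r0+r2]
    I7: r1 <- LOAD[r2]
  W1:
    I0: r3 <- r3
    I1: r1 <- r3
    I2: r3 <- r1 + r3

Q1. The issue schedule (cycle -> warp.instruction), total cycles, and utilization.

cycle 0: W0.I0
cycle 1: W1.I0
cycle 2: W0.I1
cycle 3: W1.I1
cycle 4: W0.I2
cycle 5: W1.I2
cycle 6: W0.I3
cycle 7: W0.I4
cycle 8: W0.I5
cycle 9: W0.I6
cycle 10: idle
cycle 11: W0.I7

Answer: 12 cycles, utilization 11/12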